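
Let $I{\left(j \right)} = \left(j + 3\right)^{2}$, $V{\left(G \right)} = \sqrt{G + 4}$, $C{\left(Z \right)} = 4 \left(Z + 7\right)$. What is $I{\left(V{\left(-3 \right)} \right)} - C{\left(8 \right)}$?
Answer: $-44$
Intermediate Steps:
$C{\left(Z \right)} = 28 + 4 Z$ ($C{\left(Z \right)} = 4 \left(7 + Z\right) = 28 + 4 Z$)
$V{\left(G \right)} = \sqrt{4 + G}$
$I{\left(j \right)} = \left(3 + j\right)^{2}$
$I{\left(V{\left(-3 \right)} \right)} - C{\left(8 \right)} = \left(3 + \sqrt{4 - 3}\right)^{2} - \left(28 + 4 \cdot 8\right) = \left(3 + \sqrt{1}\right)^{2} - \left(28 + 32\right) = \left(3 + 1\right)^{2} - 60 = 4^{2} - 60 = 16 - 60 = -44$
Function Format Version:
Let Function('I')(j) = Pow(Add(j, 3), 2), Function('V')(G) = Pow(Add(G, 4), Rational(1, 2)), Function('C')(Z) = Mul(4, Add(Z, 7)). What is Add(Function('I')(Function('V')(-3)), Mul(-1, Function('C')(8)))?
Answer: -44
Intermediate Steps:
Function('C')(Z) = Add(28, Mul(4, Z)) (Function('C')(Z) = Mul(4, Add(7, Z)) = Add(28, Mul(4, Z)))
Function('V')(G) = Pow(Add(4, G), Rational(1, 2))
Function('I')(j) = Pow(Add(3, j), 2)
Add(Function('I')(Function('V')(-3)), Mul(-1, Function('C')(8))) = Add(Pow(Add(3, Pow(Add(4, -3), Rational(1, 2))), 2), Mul(-1, Add(28, Mul(4, 8)))) = Add(Pow(Add(3, Pow(1, Rational(1, 2))), 2), Mul(-1, Add(28, 32))) = Add(Pow(Add(3, 1), 2), Mul(-1, 60)) = Add(Pow(4, 2), -60) = Add(16, -60) = -44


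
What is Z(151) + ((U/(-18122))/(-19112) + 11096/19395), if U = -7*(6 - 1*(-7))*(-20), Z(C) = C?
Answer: 19580239681037/129181018140 ≈ 151.57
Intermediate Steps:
U = 1820 (U = -7*(6 + 7)*(-20) = -7*13*(-20) = -91*(-20) = 1820)
Z(151) + ((U/(-18122))/(-19112) + 11096/19395) = 151 + ((1820/(-18122))/(-19112) + 11096/19395) = 151 + ((1820*(-1/18122))*(-1/19112) + 11096*(1/19395)) = 151 + (-70/697*(-1/19112) + 11096/19395) = 151 + (35/6660532 + 11096/19395) = 151 + 73905941897/129181018140 = 19580239681037/129181018140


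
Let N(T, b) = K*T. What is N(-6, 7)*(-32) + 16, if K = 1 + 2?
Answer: 592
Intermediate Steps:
K = 3
N(T, b) = 3*T
N(-6, 7)*(-32) + 16 = (3*(-6))*(-32) + 16 = -18*(-32) + 16 = 576 + 16 = 592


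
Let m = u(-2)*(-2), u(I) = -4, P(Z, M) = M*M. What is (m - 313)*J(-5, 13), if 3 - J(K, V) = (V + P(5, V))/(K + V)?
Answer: 24095/4 ≈ 6023.8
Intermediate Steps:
P(Z, M) = M**2
J(K, V) = 3 - (V + V**2)/(K + V)
m = 8 (m = -4*(-2) = 8)
(m - 313)*J(-5, 13) = (8 - 313)*((-1*13**2 + 2*13 + 3*(-5))/(-5 + 13)) = -305*(-1*169 + 26 - 15)/8 = -305*(-169 + 26 - 15)/8 = -305*(-158)/8 = -305*(-79/4) = 24095/4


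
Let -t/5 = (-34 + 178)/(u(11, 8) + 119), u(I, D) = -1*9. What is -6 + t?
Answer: -138/11 ≈ -12.545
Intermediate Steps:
u(I, D) = -9
t = -72/11 (t = -5*(-34 + 178)/(-9 + 119) = -720/110 = -5*72/55 = -72/11 ≈ -6.5455)
-6 + t = -6 - 72/11 = -138/11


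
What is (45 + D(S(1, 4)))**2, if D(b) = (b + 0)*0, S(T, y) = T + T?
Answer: 2025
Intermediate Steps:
S(T, y) = 2*T
D(b) = 0 (D(b) = b*0 = 0)
(45 + D(S(1, 4)))**2 = (45 + 0)**2 = 45**2 = 2025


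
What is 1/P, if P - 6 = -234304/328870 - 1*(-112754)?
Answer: 164435/18541573448 ≈ 8.8684e-6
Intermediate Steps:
P = 18541573448/164435 (P = 6 + (-234304/328870 - 1*(-112754)) = 6 + (-234304*1/328870 + 112754) = 6 + (-117152/164435 + 112754) = 6 + 18540586838/164435 = 18541573448/164435 ≈ 1.1276e+5)
1/P = 1/(18541573448/164435) = 164435/18541573448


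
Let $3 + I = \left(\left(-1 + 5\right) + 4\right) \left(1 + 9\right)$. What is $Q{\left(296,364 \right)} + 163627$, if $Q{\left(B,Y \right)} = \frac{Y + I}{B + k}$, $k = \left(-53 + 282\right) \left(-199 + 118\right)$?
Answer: $\frac{2986683190}{18253} \approx 1.6363 \cdot 10^{5}$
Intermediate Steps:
$k = -18549$ ($k = 229 \left(-81\right) = -18549$)
$I = 77$ ($I = -3 + \left(\left(-1 + 5\right) + 4\right) \left(1 + 9\right) = -3 + \left(4 + 4\right) 10 = -3 + 8 \cdot 10 = -3 + 80 = 77$)
$Q{\left(B,Y \right)} = \frac{77 + Y}{-18549 + B}$ ($Q{\left(B,Y \right)} = \frac{Y + 77}{B - 18549} = \frac{77 + Y}{-18549 + B}$)
$Q{\left(296,364 \right)} + 163627 = \frac{77 + 364}{-18549 + 296} + 163627 = \frac{1}{-18253} \cdot 441 + 163627 = \left(- \frac{1}{18253}\right) 441 + 163627 = - \frac{441}{18253} + 163627 = \frac{2986683190}{18253}$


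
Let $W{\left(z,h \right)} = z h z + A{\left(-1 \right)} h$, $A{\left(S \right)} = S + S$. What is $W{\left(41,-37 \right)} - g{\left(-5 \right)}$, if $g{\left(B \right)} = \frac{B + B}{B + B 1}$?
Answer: $-62124$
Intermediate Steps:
$g{\left(B \right)} = 1$ ($g{\left(B \right)} = \frac{2 B}{B + B} = \frac{2 B}{2 B} = 2 B \frac{1}{2 B} = 1$)
$A{\left(S \right)} = 2 S$
$W{\left(z,h \right)} = - 2 h + h z^{2}$ ($W{\left(z,h \right)} = z h z + 2 \left(-1\right) h = h z z - 2 h = h z^{2} - 2 h = - 2 h + h z^{2}$)
$W{\left(41,-37 \right)} - g{\left(-5 \right)} = - 37 \left(-2 + 41^{2}\right) - 1 = - 37 \left(-2 + 1681\right) - 1 = \left(-37\right) 1679 - 1 = -62123 - 1 = -62124$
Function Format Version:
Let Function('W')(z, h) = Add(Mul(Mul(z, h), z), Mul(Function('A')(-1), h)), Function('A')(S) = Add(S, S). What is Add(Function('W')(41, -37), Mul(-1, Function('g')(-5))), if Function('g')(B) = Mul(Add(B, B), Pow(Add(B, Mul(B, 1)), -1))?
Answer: -62124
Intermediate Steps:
Function('g')(B) = 1 (Function('g')(B) = Mul(Mul(2, B), Pow(Add(B, B), -1)) = Mul(Mul(2, B), Pow(Mul(2, B), -1)) = Mul(Mul(2, B), Mul(Rational(1, 2), Pow(B, -1))) = 1)
Function('A')(S) = Mul(2, S)
Function('W')(z, h) = Add(Mul(-2, h), Mul(h, Pow(z, 2))) (Function('W')(z, h) = Add(Mul(Mul(z, h), z), Mul(Mul(2, -1), h)) = Add(Mul(Mul(h, z), z), Mul(-2, h)) = Add(Mul(h, Pow(z, 2)), Mul(-2, h)) = Add(Mul(-2, h), Mul(h, Pow(z, 2))))
Add(Function('W')(41, -37), Mul(-1, Function('g')(-5))) = Add(Mul(-37, Add(-2, Pow(41, 2))), Mul(-1, 1)) = Add(Mul(-37, Add(-2, 1681)), -1) = Add(Mul(-37, 1679), -1) = Add(-62123, -1) = -62124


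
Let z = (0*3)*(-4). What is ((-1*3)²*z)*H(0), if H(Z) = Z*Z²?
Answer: 0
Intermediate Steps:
z = 0 (z = 0*(-4) = 0)
H(Z) = Z³
((-1*3)²*z)*H(0) = ((-1*3)²*0)*0³ = ((-3)²*0)*0 = (9*0)*0 = 0*0 = 0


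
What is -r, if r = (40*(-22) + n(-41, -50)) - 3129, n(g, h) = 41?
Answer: 3968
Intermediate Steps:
r = -3968 (r = (40*(-22) + 41) - 3129 = (-880 + 41) - 3129 = -839 - 3129 = -3968)
-r = -1*(-3968) = 3968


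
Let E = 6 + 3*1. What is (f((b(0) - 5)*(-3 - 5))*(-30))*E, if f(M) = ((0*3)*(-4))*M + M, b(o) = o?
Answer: -10800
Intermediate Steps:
E = 9 (E = 6 + 3 = 9)
f(M) = M (f(M) = (0*(-4))*M + M = 0*M + M = 0 + M = M)
(f((b(0) - 5)*(-3 - 5))*(-30))*E = (((0 - 5)*(-3 - 5))*(-30))*9 = (-5*(-8)*(-30))*9 = (40*(-30))*9 = -1200*9 = -10800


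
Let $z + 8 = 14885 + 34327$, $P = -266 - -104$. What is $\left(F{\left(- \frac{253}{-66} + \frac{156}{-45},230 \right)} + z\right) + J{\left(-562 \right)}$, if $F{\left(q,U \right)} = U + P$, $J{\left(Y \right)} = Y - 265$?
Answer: $48445$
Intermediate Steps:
$J{\left(Y \right)} = -265 + Y$ ($J{\left(Y \right)} = Y - 265 = -265 + Y$)
$P = -162$ ($P = -266 + 104 = -162$)
$F{\left(q,U \right)} = -162 + U$ ($F{\left(q,U \right)} = U - 162 = -162 + U$)
$z = 49204$ ($z = -8 + \left(14885 + 34327\right) = -8 + 49212 = 49204$)
$\left(F{\left(- \frac{253}{-66} + \frac{156}{-45},230 \right)} + z\right) + J{\left(-562 \right)} = \left(\left(-162 + 230\right) + 49204\right) - 827 = \left(68 + 49204\right) - 827 = 49272 - 827 = 48445$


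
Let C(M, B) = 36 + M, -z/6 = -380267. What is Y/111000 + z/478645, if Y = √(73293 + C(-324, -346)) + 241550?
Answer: 1475498087/212518380 + √73005/111000 ≈ 6.9454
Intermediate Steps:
z = 2281602 (z = -6*(-380267) = 2281602)
Y = 241550 + √73005 (Y = √(73293 + (36 - 324)) + 241550 = √(73293 - 288) + 241550 = √73005 + 241550 = 241550 + √73005 ≈ 2.4182e+5)
Y/111000 + z/478645 = (241550 + √73005)/111000 + 2281602/478645 = (241550 + √73005)*(1/111000) + 2281602*(1/478645) = (4831/2220 + √73005/111000) + 2281602/478645 = 1475498087/212518380 + √73005/111000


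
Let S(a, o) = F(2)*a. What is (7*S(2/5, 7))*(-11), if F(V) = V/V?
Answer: -154/5 ≈ -30.800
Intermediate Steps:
F(V) = 1
S(a, o) = a (S(a, o) = 1*a = a)
(7*S(2/5, 7))*(-11) = (7*(2/5))*(-11) = (7*(2*(⅕)))*(-11) = (7*(⅖))*(-11) = (14/5)*(-11) = -154/5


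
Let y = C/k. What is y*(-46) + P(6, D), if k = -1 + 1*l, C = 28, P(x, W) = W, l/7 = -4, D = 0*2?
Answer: 1288/29 ≈ 44.414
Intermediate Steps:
D = 0
l = -28 (l = 7*(-4) = -28)
k = -29 (k = -1 + 1*(-28) = -1 - 28 = -29)
y = -28/29 (y = 28/(-29) = 28*(-1/29) = -28/29 ≈ -0.96552)
y*(-46) + P(6, D) = -28/29*(-46) + 0 = 1288/29 + 0 = 1288/29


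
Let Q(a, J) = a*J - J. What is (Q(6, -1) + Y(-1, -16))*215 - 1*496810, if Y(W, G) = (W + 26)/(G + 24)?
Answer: -3977705/8 ≈ -4.9721e+5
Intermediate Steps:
Q(a, J) = -J + J*a (Q(a, J) = J*a - J = -J + J*a)
Y(W, G) = (26 + W)/(24 + G)
(Q(6, -1) + Y(-1, -16))*215 - 1*496810 = (-(-1 + 6) + (26 - 1)/(24 - 16))*215 - 1*496810 = (-1*5 + 25/8)*215 - 496810 = (-5 + (⅛)*25)*215 - 496810 = (-5 + 25/8)*215 - 496810 = -15/8*215 - 496810 = -3225/8 - 496810 = -3977705/8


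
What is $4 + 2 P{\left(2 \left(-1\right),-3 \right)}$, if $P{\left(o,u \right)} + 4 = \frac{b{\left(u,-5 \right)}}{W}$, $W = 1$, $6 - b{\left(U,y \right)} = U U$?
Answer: $-10$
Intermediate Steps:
$b{\left(U,y \right)} = 6 - U^{2}$ ($b{\left(U,y \right)} = 6 - U U = 6 - U^{2}$)
$P{\left(o,u \right)} = 2 - u^{2}$ ($P{\left(o,u \right)} = -4 + \frac{6 - u^{2}}{1} = -4 + \left(6 - u^{2}\right) 1 = -4 - \left(-6 + u^{2}\right) = 2 - u^{2}$)
$4 + 2 P{\left(2 \left(-1\right),-3 \right)} = 4 + 2 \left(2 - \left(-3\right)^{2}\right) = 4 + 2 \left(2 - 9\right) = 4 + 2 \left(-7\right) = 4 - 14 = -10$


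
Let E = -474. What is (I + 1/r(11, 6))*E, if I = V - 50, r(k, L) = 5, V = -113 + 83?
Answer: 189126/5 ≈ 37825.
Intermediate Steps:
V = -30
I = -80 (I = -30 - 50 = -80)
(I + 1/r(11, 6))*E = (-80 + 1/5)*(-474) = -399/5*(-474) = 189126/5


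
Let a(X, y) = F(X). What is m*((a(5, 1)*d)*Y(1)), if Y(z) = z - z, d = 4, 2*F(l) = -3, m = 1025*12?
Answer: 0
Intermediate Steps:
m = 12300
F(l) = -3/2 (F(l) = (½)*(-3) = -3/2)
Y(z) = 0
a(X, y) = -3/2
m*((a(5, 1)*d)*Y(1)) = 12300*(-3/2*4*0) = 12300*(-6*0) = 12300*0 = 0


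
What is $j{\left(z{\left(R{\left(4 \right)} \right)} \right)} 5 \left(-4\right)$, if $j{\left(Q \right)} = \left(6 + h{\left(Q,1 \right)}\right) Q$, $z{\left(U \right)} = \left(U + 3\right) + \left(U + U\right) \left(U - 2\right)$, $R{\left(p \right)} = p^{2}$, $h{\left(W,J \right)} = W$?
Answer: $-4417820$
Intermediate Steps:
$z{\left(U \right)} = 3 + U + 2 U \left(-2 + U\right)$ ($z{\left(U \right)} = \left(3 + U\right) + 2 U \left(-2 + U\right) = 3 + U + 2 U \left(-2 + U\right)$)
$j{\left(Q \right)} = Q \left(6 + Q\right)$ ($j{\left(Q \right)} = \left(6 + Q\right) Q = Q \left(6 + Q\right)$)
$j{\left(z{\left(R{\left(4 \right)} \right)} \right)} 5 \left(-4\right) = \left(3 - 3 \cdot 4^{2} + 2 \left(4^{2}\right)^{2}\right) \left(6 + \left(3 - 3 \cdot 4^{2} + 2 \left(4^{2}\right)^{2}\right)\right) 5 \left(-4\right) = \left(3 - 48 + 2 \cdot 16^{2}\right) \left(6 + \left(3 - 48 + 2 \cdot 16^{2}\right)\right) 5 \left(-4\right) = \left(3 - 48 + 2 \cdot 256\right) \left(6 + \left(3 - 48 + 2 \cdot 256\right)\right) 5 \left(-4\right) = \left(3 - 48 + 512\right) \left(6 + \left(3 - 48 + 512\right)\right) 5 \left(-4\right) = 467 \left(6 + 467\right) 5 \left(-4\right) = 467 \cdot 473 \cdot 5 \left(-4\right) = 220891 \cdot 5 \left(-4\right) = 1104455 \left(-4\right) = -4417820$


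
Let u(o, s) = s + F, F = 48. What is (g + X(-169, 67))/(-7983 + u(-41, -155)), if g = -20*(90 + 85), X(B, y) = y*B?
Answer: 14823/8090 ≈ 1.8323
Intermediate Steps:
X(B, y) = B*y
u(o, s) = 48 + s (u(o, s) = s + 48 = 48 + s)
g = -3500 (g = -20*175 = -3500)
(g + X(-169, 67))/(-7983 + u(-41, -155)) = (-3500 - 169*67)/(-7983 + (48 - 155)) = (-3500 - 11323)/(-7983 - 107) = -14823/(-8090) = -14823*(-1/8090) = 14823/8090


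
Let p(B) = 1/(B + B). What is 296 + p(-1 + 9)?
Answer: 4737/16 ≈ 296.06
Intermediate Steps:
p(B) = 1/(2*B)
296 + p(-1 + 9) = 296 + 1/(2*(-1 + 9)) = 296 + (1/2)/8 = 296 + (1/2)*(1/8) = 296 + 1/16 = 4737/16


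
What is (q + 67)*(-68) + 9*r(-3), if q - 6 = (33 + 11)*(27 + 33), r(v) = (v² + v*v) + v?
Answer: -184349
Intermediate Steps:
r(v) = v + 2*v² (r(v) = (v² + v²) + v = 2*v² + v = v + 2*v²)
q = 2646 (q = 6 + (33 + 11)*(27 + 33) = 6 + 44*60 = 6 + 2640 = 2646)
(q + 67)*(-68) + 9*r(-3) = (2646 + 67)*(-68) + 9*(-3*(1 + 2*(-3))) = 2713*(-68) + 9*(-3*(1 - 6)) = -184484 + 9*(-3*(-5)) = -184484 + 9*15 = -184484 + 135 = -184349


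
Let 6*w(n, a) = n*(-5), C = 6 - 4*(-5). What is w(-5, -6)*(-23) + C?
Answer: -419/6 ≈ -69.833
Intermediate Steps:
C = 26 (C = 6 + 20 = 26)
w(n, a) = -5*n/6 (w(n, a) = (n*(-5))/6 = (-5*n)/6 = -5*n/6)
w(-5, -6)*(-23) + C = -⅚*(-5)*(-23) + 26 = (25/6)*(-23) + 26 = -575/6 + 26 = -419/6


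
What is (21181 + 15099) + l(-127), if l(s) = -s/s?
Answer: 36279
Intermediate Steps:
l(s) = -1 (l(s) = -1*1 = -1)
(21181 + 15099) + l(-127) = (21181 + 15099) - 1 = 36280 - 1 = 36279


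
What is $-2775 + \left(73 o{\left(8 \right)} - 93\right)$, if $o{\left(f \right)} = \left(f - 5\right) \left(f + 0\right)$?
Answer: $-1116$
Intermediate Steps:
$o{\left(f \right)} = f \left(-5 + f\right)$ ($o{\left(f \right)} = \left(-5 + f\right) f = f \left(-5 + f\right)$)
$-2775 + \left(73 o{\left(8 \right)} - 93\right) = -2775 - \left(93 - 73 \cdot 8 \left(-5 + 8\right)\right) = -2775 - \left(93 - 73 \cdot 8 \cdot 3\right) = -2775 + \left(73 \cdot 24 - 93\right) = -2775 + \left(1752 - 93\right) = -2775 + 1659 = -1116$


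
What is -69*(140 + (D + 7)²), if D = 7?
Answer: -23184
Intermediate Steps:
-69*(140 + (D + 7)²) = -69*(140 + (7 + 7)²) = -69*(140 + 14²) = -69*(140 + 196) = -69*336 = -23184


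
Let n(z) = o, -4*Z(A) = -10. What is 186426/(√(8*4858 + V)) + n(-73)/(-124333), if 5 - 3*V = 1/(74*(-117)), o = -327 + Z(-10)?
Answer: 59/22606 + 559278*√2913407842722/1009496827 ≈ 945.64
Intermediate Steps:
Z(A) = 5/2 (Z(A) = -¼*(-10) = 5/2)
o = -649/2 (o = -327 + 5/2 = -649/2 ≈ -324.50)
n(z) = -649/2
V = 43291/25974 (V = 5/3 - 1/(3*(74*(-117))) = 5/3 - ⅓/(-8658) = 5/3 - ⅓*(-1/8658) = 5/3 + 1/25974 = 43291/25974 ≈ 1.6667)
186426/(√(8*4858 + V)) + n(-73)/(-124333) = 186426/(√(8*4858 + 43291/25974)) - 649/2/(-124333) = 186426/(√(38864 + 43291/25974)) - 649/2*(-1/124333) = 186426/(√(1009496827/25974)) + 59/22606 = 186426/((√2913407842722/8658)) + 59/22606 = 186426*(3*√2913407842722/1009496827) + 59/22606 = 559278*√2913407842722/1009496827 + 59/22606 = 59/22606 + 559278*√2913407842722/1009496827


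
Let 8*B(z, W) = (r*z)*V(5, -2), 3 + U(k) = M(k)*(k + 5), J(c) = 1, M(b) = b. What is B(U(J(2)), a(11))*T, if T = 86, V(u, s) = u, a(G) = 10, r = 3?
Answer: 1935/4 ≈ 483.75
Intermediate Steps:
U(k) = -3 + k*(5 + k) (U(k) = -3 + k*(k + 5) = -3 + k*(5 + k))
B(z, W) = 15*z/8 (B(z, W) = ((3*z)*5)/8 = (15*z)/8 = 15*z/8)
B(U(J(2)), a(11))*T = (15*(-3 + 1² + 5*1)/8)*86 = (15*(-3 + 1 + 5)/8)*86 = ((15/8)*3)*86 = (45/8)*86 = 1935/4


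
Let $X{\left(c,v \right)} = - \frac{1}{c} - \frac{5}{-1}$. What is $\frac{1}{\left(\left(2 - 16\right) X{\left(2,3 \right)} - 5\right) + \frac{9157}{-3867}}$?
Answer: $- \frac{3867}{272113} \approx -0.014211$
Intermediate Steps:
$X{\left(c,v \right)} = 5 - \frac{1}{c}$ ($X{\left(c,v \right)} = - \frac{1}{c} - -5 = - \frac{1}{c} + 5 = 5 - \frac{1}{c}$)
$\frac{1}{\left(\left(2 - 16\right) X{\left(2,3 \right)} - 5\right) + \frac{9157}{-3867}} = \frac{1}{\left(\left(2 - 16\right) \left(5 - \frac{1}{2}\right) - 5\right) + \frac{9157}{-3867}} = \frac{1}{\left(- 14 \left(5 - \frac{1}{2}\right) - 5\right) + 9157 \left(- \frac{1}{3867}\right)} = \frac{1}{\left(- 14 \left(5 - \frac{1}{2}\right) - 5\right) - \frac{9157}{3867}} = \frac{1}{\left(\left(-14\right) \frac{9}{2} - 5\right) - \frac{9157}{3867}} = \frac{1}{\left(-63 - 5\right) - \frac{9157}{3867}} = \frac{1}{-68 - \frac{9157}{3867}} = \frac{1}{- \frac{272113}{3867}} = - \frac{3867}{272113}$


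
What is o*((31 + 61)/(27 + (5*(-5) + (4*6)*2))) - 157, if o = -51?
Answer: -6271/25 ≈ -250.84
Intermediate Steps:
o*((31 + 61)/(27 + (5*(-5) + (4*6)*2))) - 157 = -51*(31 + 61)/(27 + (5*(-5) + (4*6)*2)) - 157 = -4692/(27 + (-25 + 24*2)) - 157 = -4692/(27 + (-25 + 48)) - 157 = -4692/(27 + 23) - 157 = -4692/50 - 157 = -51*46/25 - 157 = -2346/25 - 157 = -6271/25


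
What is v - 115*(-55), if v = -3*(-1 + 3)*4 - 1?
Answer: 6300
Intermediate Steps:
v = -25 (v = -6*4 - 1 = -3*8 - 1 = -24 - 1 = -25)
v - 115*(-55) = -25 - 115*(-55) = -25 + 6325 = 6300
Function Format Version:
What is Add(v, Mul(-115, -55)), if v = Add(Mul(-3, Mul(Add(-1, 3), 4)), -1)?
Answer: 6300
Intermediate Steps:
v = -25 (v = Add(Mul(-3, Mul(2, 4)), -1) = Add(Mul(-3, 8), -1) = Add(-24, -1) = -25)
Add(v, Mul(-115, -55)) = Add(-25, Mul(-115, -55)) = Add(-25, 6325) = 6300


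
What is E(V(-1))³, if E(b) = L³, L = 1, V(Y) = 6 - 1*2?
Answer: 1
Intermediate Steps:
V(Y) = 4 (V(Y) = 6 - 2 = 4)
E(b) = 1 (E(b) = 1³ = 1)
E(V(-1))³ = 1³ = 1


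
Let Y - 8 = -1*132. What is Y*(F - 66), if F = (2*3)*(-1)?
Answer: 8928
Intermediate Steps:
Y = -124 (Y = 8 - 1*132 = 8 - 132 = -124)
F = -6 (F = 6*(-1) = -6)
Y*(F - 66) = -124*(-6 - 66) = -124*(-72) = 8928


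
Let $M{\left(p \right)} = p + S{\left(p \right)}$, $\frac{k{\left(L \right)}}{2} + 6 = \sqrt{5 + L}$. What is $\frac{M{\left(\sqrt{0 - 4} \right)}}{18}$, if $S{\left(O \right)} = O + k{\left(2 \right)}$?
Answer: $- \frac{2}{3} + \frac{\sqrt{7}}{9} + \frac{2 i}{9} \approx -0.37269 + 0.22222 i$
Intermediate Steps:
$k{\left(L \right)} = -12 + 2 \sqrt{5 + L}$
$S{\left(O \right)} = -12 + O + 2 \sqrt{7}$ ($S{\left(O \right)} = O - \left(12 - 2 \sqrt{5 + 2}\right) = O - \left(12 - 2 \sqrt{7}\right) = -12 + O + 2 \sqrt{7}$)
$M{\left(p \right)} = -12 + 2 p + 2 \sqrt{7}$ ($M{\left(p \right)} = p + \left(-12 + p + 2 \sqrt{7}\right) = -12 + 2 p + 2 \sqrt{7}$)
$\frac{M{\left(\sqrt{0 - 4} \right)}}{18} = \frac{-12 + 2 \sqrt{0 - 4} + 2 \sqrt{7}}{18} = \frac{-12 + 2 \sqrt{-4} + 2 \sqrt{7}}{18} = \frac{-12 + 2 \cdot 2 i + 2 \sqrt{7}}{18} = \frac{-12 + 4 i + 2 \sqrt{7}}{18} = \frac{-12 + 2 \sqrt{7} + 4 i}{18} = - \frac{2}{3} + \frac{\sqrt{7}}{9} + \frac{2 i}{9}$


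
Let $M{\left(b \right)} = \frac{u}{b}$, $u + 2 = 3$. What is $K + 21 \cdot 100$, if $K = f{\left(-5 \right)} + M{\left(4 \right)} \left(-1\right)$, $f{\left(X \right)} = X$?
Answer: $\frac{8379}{4} \approx 2094.8$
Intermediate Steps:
$u = 1$ ($u = -2 + 3 = 1$)
$M{\left(b \right)} = \frac{1}{b}$ ($M{\left(b \right)} = 1 \frac{1}{b} = \frac{1}{b}$)
$K = - \frac{21}{4}$ ($K = -5 + \frac{1}{4} \left(-1\right) = -5 - \frac{1}{4} = - \frac{21}{4} \approx -5.25$)
$K + 21 \cdot 100 = - \frac{21}{4} + 21 \cdot 100 = - \frac{21}{4} + 2100 = \frac{8379}{4}$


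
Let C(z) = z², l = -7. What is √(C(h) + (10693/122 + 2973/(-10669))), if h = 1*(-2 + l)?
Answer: √285252147585842/1301618 ≈ 12.976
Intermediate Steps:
h = -9 (h = 1*(-2 - 7) = 1*(-9) = -9)
√(C(h) + (10693/122 + 2973/(-10669))) = √((-9)² + (10693/122 + 2973/(-10669))) = √(81 + (10693*(1/122) + 2973*(-1/10669))) = √(81 + (10693/122 - 2973/10669)) = √(81 + 113720911/1301618) = √(219151969/1301618) = √285252147585842/1301618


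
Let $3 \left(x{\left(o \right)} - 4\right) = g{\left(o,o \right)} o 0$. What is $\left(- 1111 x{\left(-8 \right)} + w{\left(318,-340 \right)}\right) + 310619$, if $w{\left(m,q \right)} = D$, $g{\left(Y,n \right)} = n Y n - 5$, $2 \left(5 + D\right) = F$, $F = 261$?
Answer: $\frac{612601}{2} \approx 3.063 \cdot 10^{5}$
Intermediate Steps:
$D = \frac{251}{2}$ ($D = -5 + \frac{1}{2} \cdot 261 = -5 + \frac{261}{2} = \frac{251}{2} \approx 125.5$)
$g{\left(Y,n \right)} = -5 + Y n^{2}$ ($g{\left(Y,n \right)} = Y n n - 5 = Y n^{2} - 5 = -5 + Y n^{2}$)
$w{\left(m,q \right)} = \frac{251}{2}$
$x{\left(o \right)} = 4$ ($x{\left(o \right)} = 4 + \frac{\left(-5 + o o^{2}\right) o 0}{3} = 4 + \frac{\left(-5 + o^{3}\right) o 0}{3} = 4 + \frac{o \left(-5 + o^{3}\right) 0}{3} = 4 + \frac{1}{3} \cdot 0 = 4 + 0 = 4$)
$\left(- 1111 x{\left(-8 \right)} + w{\left(318,-340 \right)}\right) + 310619 = \left(\left(-1111\right) 4 + \frac{251}{2}\right) + 310619 = \left(-4444 + \frac{251}{2}\right) + 310619 = - \frac{8637}{2} + 310619 = \frac{612601}{2}$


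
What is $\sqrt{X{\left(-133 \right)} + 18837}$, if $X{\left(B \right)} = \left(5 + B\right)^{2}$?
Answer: $\sqrt{35221} \approx 187.67$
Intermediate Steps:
$\sqrt{X{\left(-133 \right)} + 18837} = \sqrt{\left(5 - 133\right)^{2} + 18837} = \sqrt{\left(-128\right)^{2} + 18837} = \sqrt{16384 + 18837} = \sqrt{35221}$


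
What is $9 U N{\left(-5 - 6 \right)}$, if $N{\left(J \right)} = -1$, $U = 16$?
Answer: $-144$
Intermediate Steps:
$9 U N{\left(-5 - 6 \right)} = 9 \cdot 16 \left(-1\right) = 144 \left(-1\right) = -144$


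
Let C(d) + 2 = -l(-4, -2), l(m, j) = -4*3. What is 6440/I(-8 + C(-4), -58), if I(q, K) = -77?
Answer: -920/11 ≈ -83.636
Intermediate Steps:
l(m, j) = -12
C(d) = 10 (C(d) = -2 - 1*(-12) = -2 + 12 = 10)
6440/I(-8 + C(-4), -58) = 6440/(-77) = 6440*(-1/77) = -920/11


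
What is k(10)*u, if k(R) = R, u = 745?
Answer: 7450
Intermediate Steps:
k(10)*u = 10*745 = 7450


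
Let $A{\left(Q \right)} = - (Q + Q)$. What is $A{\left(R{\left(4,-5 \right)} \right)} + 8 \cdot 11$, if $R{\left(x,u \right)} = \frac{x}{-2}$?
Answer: $92$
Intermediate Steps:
$R{\left(x,u \right)} = - \frac{x}{2}$ ($R{\left(x,u \right)} = x \left(- \frac{1}{2}\right) = - \frac{x}{2}$)
$A{\left(Q \right)} = - 2 Q$
$A{\left(R{\left(4,-5 \right)} \right)} + 8 \cdot 11 = - 2 \left(\left(- \frac{1}{2}\right) 4\right) + 8 \cdot 11 = \left(-2\right) \left(-2\right) + 88 = 4 + 88 = 92$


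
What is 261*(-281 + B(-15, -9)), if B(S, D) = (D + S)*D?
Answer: -16965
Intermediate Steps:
B(S, D) = D*(D + S)
261*(-281 + B(-15, -9)) = 261*(-281 - 9*(-9 - 15)) = 261*(-281 - 9*(-24)) = 261*(-281 + 216) = 261*(-65) = -16965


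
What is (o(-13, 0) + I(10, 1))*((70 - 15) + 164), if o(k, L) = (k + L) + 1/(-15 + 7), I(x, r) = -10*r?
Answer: -40515/8 ≈ -5064.4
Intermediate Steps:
o(k, L) = -⅛ + L + k (o(k, L) = (L + k) + 1/(-8) = (L + k) - ⅛ = -⅛ + L + k)
(o(-13, 0) + I(10, 1))*((70 - 15) + 164) = ((-⅛ + 0 - 13) - 10*1)*((70 - 15) + 164) = (-105/8 - 10)*(55 + 164) = -185/8*219 = -40515/8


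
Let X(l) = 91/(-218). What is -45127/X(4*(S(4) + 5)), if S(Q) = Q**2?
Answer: 9837686/91 ≈ 1.0811e+5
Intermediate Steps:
X(l) = -91/218 (X(l) = 91*(-1/218) = -91/218)
-45127/X(4*(S(4) + 5)) = -45127/(-91/218) = -45127*(-218/91) = 9837686/91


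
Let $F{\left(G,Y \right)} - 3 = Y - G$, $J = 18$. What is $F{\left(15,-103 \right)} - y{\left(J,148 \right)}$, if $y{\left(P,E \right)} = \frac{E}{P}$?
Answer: $- \frac{1109}{9} \approx -123.22$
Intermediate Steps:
$F{\left(G,Y \right)} = 3 + Y - G$ ($F{\left(G,Y \right)} = 3 - \left(G - Y\right) = 3 + Y - G$)
$F{\left(15,-103 \right)} - y{\left(J,148 \right)} = \left(3 - 103 - 15\right) - \frac{148}{18} = \left(3 - 103 - 15\right) - 148 \cdot \frac{1}{18} = -115 - \frac{74}{9} = - \frac{1109}{9}$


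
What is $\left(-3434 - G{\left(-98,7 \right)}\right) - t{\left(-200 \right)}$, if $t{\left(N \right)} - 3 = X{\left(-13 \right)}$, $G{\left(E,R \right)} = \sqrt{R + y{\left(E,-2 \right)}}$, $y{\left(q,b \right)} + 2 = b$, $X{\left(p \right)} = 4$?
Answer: $-3441 - \sqrt{3} \approx -3442.7$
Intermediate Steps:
$y{\left(q,b \right)} = -2 + b$
$G{\left(E,R \right)} = \sqrt{-4 + R}$ ($G{\left(E,R \right)} = \sqrt{R - 4} = \sqrt{-4 + R}$)
$t{\left(N \right)} = 7$ ($t{\left(N \right)} = 3 + 4 = 7$)
$\left(-3434 - G{\left(-98,7 \right)}\right) - t{\left(-200 \right)} = \left(-3434 - \sqrt{-4 + 7}\right) - 7 = \left(-3434 - \sqrt{3}\right) - 7 = -3441 - \sqrt{3}$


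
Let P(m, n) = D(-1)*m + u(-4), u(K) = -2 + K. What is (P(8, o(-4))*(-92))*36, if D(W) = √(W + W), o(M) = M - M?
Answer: 19872 - 26496*I*√2 ≈ 19872.0 - 37471.0*I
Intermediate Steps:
o(M) = 0
D(W) = √2*√W (D(W) = √(2*W) = √2*√W)
P(m, n) = -6 + I*m*√2 (P(m, n) = (√2*√(-1))*m + (-2 - 4) = (√2*I)*m - 6 = (I*√2)*m - 6 = I*m*√2 - 6 = -6 + I*m*√2)
(P(8, o(-4))*(-92))*36 = ((-6 + I*8*√2)*(-92))*36 = ((-6 + 8*I*√2)*(-92))*36 = (552 - 736*I*√2)*36 = 19872 - 26496*I*√2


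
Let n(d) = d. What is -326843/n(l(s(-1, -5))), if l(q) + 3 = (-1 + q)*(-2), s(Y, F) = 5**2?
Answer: 326843/51 ≈ 6408.7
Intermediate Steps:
s(Y, F) = 25
l(q) = -1 - 2*q (l(q) = -3 + (-1 + q)*(-2) = -3 + (2 - 2*q) = -1 - 2*q)
-326843/n(l(s(-1, -5))) = -326843/(-1 - 2*25) = -326843/(-1 - 50) = -326843/(-51) = -326843*(-1/51) = 326843/51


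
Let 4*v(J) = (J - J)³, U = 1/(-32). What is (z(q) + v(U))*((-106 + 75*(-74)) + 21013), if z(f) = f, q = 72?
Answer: 1105704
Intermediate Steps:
U = -1/32 ≈ -0.031250
v(J) = 0 (v(J) = (J - J)³/4 = (¼)*0³ = (¼)*0 = 0)
(z(q) + v(U))*((-106 + 75*(-74)) + 21013) = (72 + 0)*((-106 + 75*(-74)) + 21013) = 72*((-106 - 5550) + 21013) = 72*(-5656 + 21013) = 72*15357 = 1105704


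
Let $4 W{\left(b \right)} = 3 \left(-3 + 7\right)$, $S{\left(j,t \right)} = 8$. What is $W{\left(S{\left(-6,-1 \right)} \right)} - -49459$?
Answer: $49462$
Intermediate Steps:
$W{\left(b \right)} = 3$ ($W{\left(b \right)} = \frac{3 \left(-3 + 7\right)}{4} = \frac{3 \cdot 4}{4} = \frac{1}{4} \cdot 12 = 3$)
$W{\left(S{\left(-6,-1 \right)} \right)} - -49459 = 3 - -49459 = 3 + 49459 = 49462$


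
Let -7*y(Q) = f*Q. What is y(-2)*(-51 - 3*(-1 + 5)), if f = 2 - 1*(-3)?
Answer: -90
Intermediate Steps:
f = 5 (f = 2 + 3 = 5)
y(Q) = -5*Q/7
y(-2)*(-51 - 3*(-1 + 5)) = (-5/7*(-2))*(-51 - 3*(-1 + 5)) = 10*(-51 - 3*4)/7 = 10*(-51 - 12)/7 = (10/7)*(-63) = -90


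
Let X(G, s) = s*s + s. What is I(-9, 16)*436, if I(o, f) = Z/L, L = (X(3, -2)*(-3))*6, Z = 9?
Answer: -109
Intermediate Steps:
X(G, s) = s + s² (X(G, s) = s² + s = s + s²)
L = -36 (L = (-2*(1 - 2)*(-3))*6 = (-2*(-1)*(-3))*6 = (2*(-3))*6 = -6*6 = -36)
I(o, f) = -¼ (I(o, f) = 9/(-36) = 9*(-1/36) = -¼)
I(-9, 16)*436 = -¼*436 = -109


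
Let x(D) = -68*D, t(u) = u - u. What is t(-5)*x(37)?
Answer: 0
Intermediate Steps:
t(u) = 0
t(-5)*x(37) = 0*(-68*37) = 0*(-2516) = 0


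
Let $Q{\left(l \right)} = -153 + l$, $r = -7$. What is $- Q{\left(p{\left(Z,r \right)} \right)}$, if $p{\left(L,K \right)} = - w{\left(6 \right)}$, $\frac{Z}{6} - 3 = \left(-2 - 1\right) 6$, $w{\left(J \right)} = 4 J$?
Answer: $177$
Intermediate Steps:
$Z = -90$ ($Z = 18 + 6 \left(-2 - 1\right) 6 = 18 + 6 \left(\left(-3\right) 6\right) = 18 + 6 \left(-18\right) = 18 - 108 = -90$)
$p{\left(L,K \right)} = -24$ ($p{\left(L,K \right)} = - 4 \cdot 6 = \left(-1\right) 24 = -24$)
$- Q{\left(p{\left(Z,r \right)} \right)} = - (-153 - 24) = \left(-1\right) \left(-177\right) = 177$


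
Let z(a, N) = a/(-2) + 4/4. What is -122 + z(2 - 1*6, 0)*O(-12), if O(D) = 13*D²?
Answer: 5494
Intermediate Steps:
z(a, N) = 1 - a/2 (z(a, N) = a*(-½) + 4*(¼) = -a/2 + 1 = 1 - a/2)
-122 + z(2 - 1*6, 0)*O(-12) = -122 + (1 - (2 - 1*6)/2)*(13*(-12)²) = -122 + (1 - (2 - 6)/2)*(13*144) = -122 + (1 - ½*(-4))*1872 = -122 + (1 + 2)*1872 = -122 + 3*1872 = -122 + 5616 = 5494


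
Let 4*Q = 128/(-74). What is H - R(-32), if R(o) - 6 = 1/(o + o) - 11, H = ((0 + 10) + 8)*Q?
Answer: -6555/2368 ≈ -2.7682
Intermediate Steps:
Q = -16/37 (Q = (128/(-74))/4 = (128*(-1/74))/4 = (1/4)*(-64/37) = -16/37 ≈ -0.43243)
H = -288/37 (H = ((0 + 10) + 8)*(-16/37) = (10 + 8)*(-16/37) = 18*(-16/37) = -288/37 ≈ -7.7838)
R(o) = -5 + 1/(2*o) (R(o) = 6 + (1/(o + o) - 11) = 6 + (1/(2*o) - 11) = 6 + (-11 + 1/(2*o)) = -5 + 1/(2*o))
H - R(-32) = -288/37 - (-5 + (1/2)/(-32)) = -288/37 - (-5 + (1/2)*(-1/32)) = -288/37 - (-5 - 1/64) = -288/37 - 1*(-321/64) = -288/37 + 321/64 = -6555/2368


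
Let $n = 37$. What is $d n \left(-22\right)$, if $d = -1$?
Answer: $814$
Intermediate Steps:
$d n \left(-22\right) = \left(-1\right) 37 \left(-22\right) = \left(-37\right) \left(-22\right) = 814$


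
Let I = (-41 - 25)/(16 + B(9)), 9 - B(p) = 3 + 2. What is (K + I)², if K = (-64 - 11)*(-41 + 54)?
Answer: 95707089/100 ≈ 9.5707e+5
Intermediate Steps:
B(p) = 4 (B(p) = 9 - (3 + 2) = 9 - 1*5 = 9 - 5 = 4)
K = -975 (K = -75*13 = -975)
I = -33/10 (I = (-41 - 25)/(16 + 4) = -66/20 = -66*1/20 = -33/10 ≈ -3.3000)
(K + I)² = (-975 - 33/10)² = (-9783/10)² = 95707089/100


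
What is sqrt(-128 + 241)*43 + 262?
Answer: 262 + 43*sqrt(113) ≈ 719.10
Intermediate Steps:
sqrt(-128 + 241)*43 + 262 = sqrt(113)*43 + 262 = 43*sqrt(113) + 262 = 262 + 43*sqrt(113)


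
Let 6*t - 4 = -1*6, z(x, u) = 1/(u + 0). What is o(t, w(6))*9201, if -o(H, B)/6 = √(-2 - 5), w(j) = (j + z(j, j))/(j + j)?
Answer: -55206*I*√7 ≈ -1.4606e+5*I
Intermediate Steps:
z(x, u) = 1/u
t = -⅓ (t = ⅔ + (-1*6)/6 = ⅔ + (⅙)*(-6) = ⅔ - 1 = -⅓ ≈ -0.33333)
w(j) = (j + 1/j)/(2*j) (w(j) = (j + 1/j)/(j + j) = (j + 1/j)/((2*j)) = (j + 1/j)*(1/(2*j)) = (j + 1/j)/(2*j))
o(H, B) = -6*I*√7 (o(H, B) = -6*√(-2 - 5) = -6*I*√7)
o(t, w(6))*9201 = -6*I*√7*9201 = -55206*I*√7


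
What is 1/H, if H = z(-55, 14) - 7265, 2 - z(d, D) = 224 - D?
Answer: -1/7473 ≈ -0.00013381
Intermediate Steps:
z(d, D) = -222 + D (z(d, D) = 2 - (224 - D) = 2 + (-224 + D) = -222 + D)
H = -7473 (H = (-222 + 14) - 7265 = -208 - 7265 = -7473)
1/H = 1/(-7473) = -1/7473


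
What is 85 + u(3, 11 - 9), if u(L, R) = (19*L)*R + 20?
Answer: 219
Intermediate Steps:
u(L, R) = 20 + 19*L*R (u(L, R) = 19*L*R + 20 = 20 + 19*L*R)
85 + u(3, 11 - 9) = 85 + (20 + 19*3*(11 - 9)) = 85 + (20 + 19*3*2) = 85 + (20 + 114) = 85 + 134 = 219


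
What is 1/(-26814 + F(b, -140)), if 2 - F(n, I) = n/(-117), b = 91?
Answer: -9/241301 ≈ -3.7298e-5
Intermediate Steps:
F(n, I) = 2 + n/117 (F(n, I) = 2 - n/(-117) = 2 - n*(-1)/117 = 2 - (-1)*n/117 = 2 + n/117)
1/(-26814 + F(b, -140)) = 1/(-26814 + (2 + (1/117)*91)) = 1/(-26814 + (2 + 7/9)) = 1/(-26814 + 25/9) = 1/(-241301/9) = -9/241301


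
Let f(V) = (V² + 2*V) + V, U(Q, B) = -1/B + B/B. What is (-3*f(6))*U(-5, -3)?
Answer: -216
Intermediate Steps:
U(Q, B) = 1 - 1/B (U(Q, B) = -1/B + 1 = 1 - 1/B)
f(V) = V² + 3*V
(-3*f(6))*U(-5, -3) = (-18*(3 + 6))*((-1 - 3)/(-3)) = (-18*9)*(-⅓*(-4)) = -3*54*(4/3) = -162*4/3 = -216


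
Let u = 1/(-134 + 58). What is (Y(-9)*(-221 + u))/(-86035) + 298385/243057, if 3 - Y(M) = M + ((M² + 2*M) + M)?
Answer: 889783835041/794633541810 ≈ 1.1197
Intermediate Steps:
u = -1/76 (u = 1/(-76) = -1/76 ≈ -0.013158)
Y(M) = 3 - M² - 4*M (Y(M) = 3 - (M + ((M² + 2*M) + M)) = 3 - (M + (M² + 3*M)) = 3 - (M² + 4*M) = 3 + (-M² - 4*M) = 3 - M² - 4*M)
(Y(-9)*(-221 + u))/(-86035) + 298385/243057 = ((3 - 1*(-9)² - 4*(-9))*(-221 - 1/76))/(-86035) + 298385/243057 = ((3 - 1*81 + 36)*(-16797/76))*(-1/86035) + 298385*(1/243057) = ((3 - 81 + 36)*(-16797/76))*(-1/86035) + 298385/243057 = -42*(-16797/76)*(-1/86035) + 298385/243057 = (352737/38)*(-1/86035) + 298385/243057 = -352737/3269330 + 298385/243057 = 889783835041/794633541810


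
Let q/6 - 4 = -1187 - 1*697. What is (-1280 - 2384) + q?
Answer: -14944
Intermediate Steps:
q = -11280 (q = 24 + 6*(-1187 - 1*697) = 24 + 6*(-1187 - 697) = 24 + 6*(-1884) = 24 - 11304 = -11280)
(-1280 - 2384) + q = (-1280 - 2384) - 11280 = -3664 - 11280 = -14944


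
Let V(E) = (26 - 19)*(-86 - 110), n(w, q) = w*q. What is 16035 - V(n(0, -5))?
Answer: 17407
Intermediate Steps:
n(w, q) = q*w
V(E) = -1372 (V(E) = 7*(-196) = -1372)
16035 - V(n(0, -5)) = 16035 - 1*(-1372) = 16035 + 1372 = 17407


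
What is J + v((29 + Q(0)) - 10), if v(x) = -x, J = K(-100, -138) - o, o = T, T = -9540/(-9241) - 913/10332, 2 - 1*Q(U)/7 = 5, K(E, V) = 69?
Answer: 6688808605/95478012 ≈ 70.056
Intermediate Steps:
Q(U) = -21 (Q(U) = 14 - 7*5 = 14 - 35 = -21)
T = 90130247/95478012 (T = -9540*(-1/9241) - 913*1/10332 = 9540/9241 - 913/10332 = 90130247/95478012 ≈ 0.94399)
o = 90130247/95478012 ≈ 0.94399
J = 6497852581/95478012 (J = 69 - 1*90130247/95478012 = 69 - 90130247/95478012 = 6497852581/95478012 ≈ 68.056)
J + v((29 + Q(0)) - 10) = 6497852581/95478012 - ((29 - 21) - 10) = 6497852581/95478012 - (8 - 10) = 6497852581/95478012 - 1*(-2) = 6497852581/95478012 + 2 = 6688808605/95478012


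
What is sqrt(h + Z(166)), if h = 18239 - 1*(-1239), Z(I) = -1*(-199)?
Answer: sqrt(19677) ≈ 140.27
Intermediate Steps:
Z(I) = 199
h = 19478 (h = 18239 + 1239 = 19478)
sqrt(h + Z(166)) = sqrt(19478 + 199) = sqrt(19677)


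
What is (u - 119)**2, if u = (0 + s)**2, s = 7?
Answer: 4900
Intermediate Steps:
u = 49 (u = (0 + 7)**2 = 7**2 = 49)
(u - 119)**2 = (49 - 119)**2 = (-70)**2 = 4900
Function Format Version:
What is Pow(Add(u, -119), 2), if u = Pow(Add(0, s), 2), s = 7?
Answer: 4900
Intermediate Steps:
u = 49 (u = Pow(Add(0, 7), 2) = Pow(7, 2) = 49)
Pow(Add(u, -119), 2) = Pow(Add(49, -119), 2) = Pow(-70, 2) = 4900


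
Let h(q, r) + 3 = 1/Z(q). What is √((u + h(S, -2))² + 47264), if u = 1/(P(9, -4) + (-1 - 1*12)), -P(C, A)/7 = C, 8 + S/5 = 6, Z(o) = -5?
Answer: √6826412441/380 ≈ 217.43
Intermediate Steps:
S = -10 (S = -40 + 5*6 = -40 + 30 = -10)
P(C, A) = -7*C
h(q, r) = -16/5 (h(q, r) = -3 + 1/(-5) = -3 - ⅕ = -16/5)
u = -1/76 (u = 1/(-7*9 + (-1 - 1*12)) = 1/(-63 + (-1 - 12)) = 1/(-63 - 13) = 1/(-76) = -1/76 ≈ -0.013158)
√((u + h(S, -2))² + 47264) = √((-1/76 - 16/5)² + 47264) = √((-1221/380)² + 47264) = √(1490841/144400 + 47264) = √(6826412441/144400) = √6826412441/380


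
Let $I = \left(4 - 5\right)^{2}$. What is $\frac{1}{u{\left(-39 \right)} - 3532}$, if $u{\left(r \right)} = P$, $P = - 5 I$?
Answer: $- \frac{1}{3537} \approx -0.00028273$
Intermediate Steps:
$I = 1$ ($I = \left(-1\right)^{2} = 1$)
$P = -5$ ($P = \left(-5\right) 1 = -5$)
$u{\left(r \right)} = -5$
$\frac{1}{u{\left(-39 \right)} - 3532} = \frac{1}{-5 - 3532} = \frac{1}{-3537} = - \frac{1}{3537}$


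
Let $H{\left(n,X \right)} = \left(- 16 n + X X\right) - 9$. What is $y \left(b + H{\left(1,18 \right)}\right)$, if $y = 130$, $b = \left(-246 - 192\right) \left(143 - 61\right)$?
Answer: $-4630210$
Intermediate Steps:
$b = -35916$ ($b = \left(-438\right) 82 = -35916$)
$H{\left(n,X \right)} = -9 + X^{2} - 16 n$ ($H{\left(n,X \right)} = \left(- 16 n + X^{2}\right) - 9 = \left(X^{2} - 16 n\right) - 9 = -9 + X^{2} - 16 n$)
$y \left(b + H{\left(1,18 \right)}\right) = 130 \left(-35916 - \left(25 - 324\right)\right) = 130 \left(-35916 - -299\right) = 130 \left(-35916 + 299\right) = 130 \left(-35617\right) = -4630210$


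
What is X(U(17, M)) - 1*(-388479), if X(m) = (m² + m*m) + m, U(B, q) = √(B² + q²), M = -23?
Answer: 390115 + √818 ≈ 3.9014e+5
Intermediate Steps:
X(m) = m + 2*m² (X(m) = (m² + m²) + m = 2*m² + m = m + 2*m²)
X(U(17, M)) - 1*(-388479) = √(17² + (-23)²)*(1 + 2*√(17² + (-23)²)) - 1*(-388479) = √(289 + 529)*(1 + 2*√(289 + 529)) + 388479 = √818*(1 + 2*√818) + 388479 = 388479 + √818*(1 + 2*√818)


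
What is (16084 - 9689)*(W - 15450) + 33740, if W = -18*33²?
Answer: -224123800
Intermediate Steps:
W = -19602 (W = -18*1089 = -19602)
(16084 - 9689)*(W - 15450) + 33740 = (16084 - 9689)*(-19602 - 15450) + 33740 = 6395*(-35052) + 33740 = -224157540 + 33740 = -224123800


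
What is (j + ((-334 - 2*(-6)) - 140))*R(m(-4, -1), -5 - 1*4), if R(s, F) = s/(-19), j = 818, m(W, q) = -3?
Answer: 1068/19 ≈ 56.211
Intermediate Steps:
R(s, F) = -s/19 (R(s, F) = s*(-1/19) = -s/19)
(j + ((-334 - 2*(-6)) - 140))*R(m(-4, -1), -5 - 1*4) = (818 + ((-334 - 2*(-6)) - 140))*(-1/19*(-3)) = (818 + ((-334 + 12) - 140))*(3/19) = (818 + (-322 - 140))*(3/19) = (818 - 462)*(3/19) = 356*(3/19) = 1068/19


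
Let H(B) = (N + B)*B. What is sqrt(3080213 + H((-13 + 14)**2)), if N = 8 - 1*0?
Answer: sqrt(3080222) ≈ 1755.1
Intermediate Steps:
N = 8 (N = 8 + 0 = 8)
H(B) = B*(8 + B) (H(B) = (8 + B)*B = B*(8 + B))
sqrt(3080213 + H((-13 + 14)**2)) = sqrt(3080213 + (-13 + 14)**2*(8 + (-13 + 14)**2)) = sqrt(3080213 + 1**2*(8 + 1**2)) = sqrt(3080213 + 1*(8 + 1)) = sqrt(3080213 + 1*9) = sqrt(3080213 + 9) = sqrt(3080222)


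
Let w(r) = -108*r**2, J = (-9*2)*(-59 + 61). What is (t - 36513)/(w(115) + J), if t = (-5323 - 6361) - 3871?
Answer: 4339/119028 ≈ 0.036454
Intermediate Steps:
J = -36 (J = -18*2 = -36)
t = -15555 (t = -11684 - 3871 = -15555)
(t - 36513)/(w(115) + J) = (-15555 - 36513)/(-108*115**2 - 36) = -52068/(-108*13225 - 36) = -52068/(-1428300 - 36) = -52068/(-1428336) = -52068*(-1/1428336) = 4339/119028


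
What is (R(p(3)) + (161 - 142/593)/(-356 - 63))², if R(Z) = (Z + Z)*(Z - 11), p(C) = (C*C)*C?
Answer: 46044643778144649/61735850089 ≈ 7.4583e+5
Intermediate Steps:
p(C) = C³ (p(C) = C²*C = C³)
R(Z) = 2*Z*(-11 + Z) (R(Z) = (2*Z)*(-11 + Z) = 2*Z*(-11 + Z))
(R(p(3)) + (161 - 142/593)/(-356 - 63))² = (2*3³*(-11 + 3³) + (161 - 142/593)/(-356 - 63))² = (2*27*(-11 + 27) + (161 - 142*1/593)/(-419))² = (2*27*16 + (161 - 142/593)*(-1/419))² = (864 + (95331/593)*(-1/419))² = (864 - 95331/248467)² = (214580157/248467)² = 46044643778144649/61735850089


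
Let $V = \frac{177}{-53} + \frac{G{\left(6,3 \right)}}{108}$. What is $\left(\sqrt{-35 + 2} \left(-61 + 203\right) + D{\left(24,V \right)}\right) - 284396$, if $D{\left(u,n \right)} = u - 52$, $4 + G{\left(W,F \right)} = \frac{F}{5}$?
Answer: $-284424 + 142 i \sqrt{33} \approx -2.8442 \cdot 10^{5} + 815.73 i$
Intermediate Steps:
$G{\left(W,F \right)} = -4 + \frac{F}{5}$
$V = - \frac{96481}{28620}$ ($V = \frac{177}{-53} + \frac{-4 + \frac{1}{5} \cdot 3}{108} = 177 \left(- \frac{1}{53}\right) + \left(-4 + \frac{3}{5}\right) \frac{1}{108} = - \frac{177}{53} - \frac{17}{540} = - \frac{96481}{28620} \approx -3.3711$)
$D{\left(u,n \right)} = -52 + u$ ($D{\left(u,n \right)} = u - 52 = -52 + u$)
$\left(\sqrt{-35 + 2} \left(-61 + 203\right) + D{\left(24,V \right)}\right) - 284396 = \left(\sqrt{-35 + 2} \left(-61 + 203\right) + \left(-52 + 24\right)\right) - 284396 = \left(\sqrt{-33} \cdot 142 - 28\right) - 284396 = \left(i \sqrt{33} \cdot 142 - 28\right) - 284396 = \left(142 i \sqrt{33} - 28\right) - 284396 = \left(-28 + 142 i \sqrt{33}\right) - 284396 = -284424 + 142 i \sqrt{33}$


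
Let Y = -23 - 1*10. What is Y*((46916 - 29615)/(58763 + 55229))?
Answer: -570933/113992 ≈ -5.0085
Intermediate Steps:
Y = -33 (Y = -23 - 10 = -33)
Y*((46916 - 29615)/(58763 + 55229)) = -33*(46916 - 29615)/(58763 + 55229) = -570933/113992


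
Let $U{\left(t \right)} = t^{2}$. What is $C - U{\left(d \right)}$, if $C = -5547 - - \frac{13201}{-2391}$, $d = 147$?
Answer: $- \frac{64943197}{2391} \approx -27162.0$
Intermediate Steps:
$C = - \frac{13276078}{2391}$ ($C = -5547 - \left(-13201\right) \left(- \frac{1}{2391}\right) = -5547 - \frac{13201}{2391} = - \frac{13276078}{2391} \approx -5552.5$)
$C - U{\left(d \right)} = - \frac{13276078}{2391} - 147^{2} = - \frac{13276078}{2391} - 21609 = - \frac{64943197}{2391}$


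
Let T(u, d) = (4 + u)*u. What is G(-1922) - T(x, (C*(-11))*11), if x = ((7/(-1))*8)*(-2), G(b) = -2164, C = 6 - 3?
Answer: -15156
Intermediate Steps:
C = 3
x = 112 (x = ((7*(-1))*8)*(-2) = -7*8*(-2) = -56*(-2) = 112)
T(u, d) = u*(4 + u)
G(-1922) - T(x, (C*(-11))*11) = -2164 - 112*(4 + 112) = -2164 - 112*116 = -2164 - 1*12992 = -2164 - 12992 = -15156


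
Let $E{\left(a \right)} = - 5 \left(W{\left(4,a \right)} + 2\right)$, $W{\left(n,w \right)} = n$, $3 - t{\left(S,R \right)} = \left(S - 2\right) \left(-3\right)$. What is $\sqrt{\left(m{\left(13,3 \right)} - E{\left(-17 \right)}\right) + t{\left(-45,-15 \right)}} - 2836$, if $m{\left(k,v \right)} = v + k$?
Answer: $-2836 + 2 i \sqrt{23} \approx -2836.0 + 9.5917 i$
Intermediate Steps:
$m{\left(k,v \right)} = k + v$
$t{\left(S,R \right)} = -3 + 3 S$ ($t{\left(S,R \right)} = 3 - \left(S - 2\right) \left(-3\right) = 3 - \left(-2 + S\right) \left(-3\right) = 3 - \left(6 - 3 S\right) = 3 + \left(-6 + 3 S\right) = -3 + 3 S$)
$E{\left(a \right)} = -30$ ($E{\left(a \right)} = - 5 \left(4 + 2\right) = \left(-5\right) 6 = -30$)
$\sqrt{\left(m{\left(13,3 \right)} - E{\left(-17 \right)}\right) + t{\left(-45,-15 \right)}} - 2836 = \sqrt{\left(\left(13 + 3\right) - -30\right) + \left(-3 + 3 \left(-45\right)\right)} - 2836 = \sqrt{\left(16 + 30\right) - 138} - 2836 = \sqrt{46 - 138} - 2836 = \sqrt{-92} - 2836 = 2 i \sqrt{23} - 2836 = -2836 + 2 i \sqrt{23}$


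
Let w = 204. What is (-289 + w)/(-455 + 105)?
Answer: 17/70 ≈ 0.24286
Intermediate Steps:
(-289 + w)/(-455 + 105) = (-289 + 204)/(-455 + 105) = -85/(-350) = -85*(-1/350) = 17/70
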